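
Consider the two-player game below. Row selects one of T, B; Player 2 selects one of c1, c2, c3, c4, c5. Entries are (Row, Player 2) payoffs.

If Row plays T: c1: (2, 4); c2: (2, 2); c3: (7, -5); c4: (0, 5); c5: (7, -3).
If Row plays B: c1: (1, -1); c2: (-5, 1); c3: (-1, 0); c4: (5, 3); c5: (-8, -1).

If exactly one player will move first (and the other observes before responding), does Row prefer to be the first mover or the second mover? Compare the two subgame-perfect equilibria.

first

If Row leads: Player 2's best replies are T→c4, B→c4; Row's induced payoffs 0, 5; outcome (B, c4), payoffs (5, 3).
If Player 2 leads: Row's best replies are c1→T, c2→T, c3→T, c4→B, c5→T; Player 2's induced payoffs 4, 2, -5, 3, -3; outcome (T, c1), payoffs (2, 4).
Row gets 5 moving first and 2 moving second, so Row prefers to move first.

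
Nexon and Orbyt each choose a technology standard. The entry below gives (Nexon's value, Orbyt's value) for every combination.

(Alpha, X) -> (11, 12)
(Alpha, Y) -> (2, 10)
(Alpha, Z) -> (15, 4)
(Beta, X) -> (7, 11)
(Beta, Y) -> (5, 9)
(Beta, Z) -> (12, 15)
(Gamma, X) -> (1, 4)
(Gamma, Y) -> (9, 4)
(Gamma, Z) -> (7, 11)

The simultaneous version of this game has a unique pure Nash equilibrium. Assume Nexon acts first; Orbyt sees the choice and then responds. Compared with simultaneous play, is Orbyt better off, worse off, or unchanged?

better off

Solve by backward induction (Nexon leads).
- Alpha: Orbyt compares 12, 10, 4 and picks X; Nexon would get 11.
- Beta: Orbyt compares 11, 9, 15 and picks Z; Nexon would get 12.
- Gamma: Orbyt compares 4, 4, 11 and picks Z; Nexon would get 7.
Maximizing over 11, 12, 7, Nexon chooses Beta. Subgame-perfect outcome: (Beta, Z) with payoffs (12, 15).
For the simultaneous game, intersect best replies.
Nexon's best replies: X→Alpha; Y→Gamma; Z→Alpha.
Orbyt's best replies: Alpha→X; Beta→Z; Gamma→Z.
Only (Alpha, X) has each player best-responding; Nash payoffs (11, 12).
Orbyt earns 15 sequentially versus 12 at the Nash outcome: better off.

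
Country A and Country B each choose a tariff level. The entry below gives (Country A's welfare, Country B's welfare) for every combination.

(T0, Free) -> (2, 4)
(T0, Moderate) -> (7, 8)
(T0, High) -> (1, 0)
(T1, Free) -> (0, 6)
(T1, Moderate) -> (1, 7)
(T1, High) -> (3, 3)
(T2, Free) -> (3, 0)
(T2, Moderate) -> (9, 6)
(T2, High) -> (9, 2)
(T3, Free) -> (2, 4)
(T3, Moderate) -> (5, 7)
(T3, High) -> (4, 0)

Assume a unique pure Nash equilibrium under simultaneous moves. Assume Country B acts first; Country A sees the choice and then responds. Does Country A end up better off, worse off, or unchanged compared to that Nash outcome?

unchanged

Work backward from Country A's decision.
- Free: BR = T2, leader payoff 0.
- Moderate: BR = T2, leader payoff 6.
- High: BR = T2, leader payoff 2.
Among 0, 6, 2, the best is 6 at Moderate. Subgame-perfect outcome: (T2, Moderate) with payoffs (9, 6).
Now find the simultaneous Nash equilibrium.
Country A's best replies: Free→T2; Moderate→T2; High→T2.
Country B's best replies: T0→Moderate; T1→Moderate; T2→Moderate; T3→Moderate.
Only (T2, Moderate) has each player best-responding; Nash payoffs (9, 6).
Country A earns 9 sequentially versus 9 at the Nash outcome: unchanged.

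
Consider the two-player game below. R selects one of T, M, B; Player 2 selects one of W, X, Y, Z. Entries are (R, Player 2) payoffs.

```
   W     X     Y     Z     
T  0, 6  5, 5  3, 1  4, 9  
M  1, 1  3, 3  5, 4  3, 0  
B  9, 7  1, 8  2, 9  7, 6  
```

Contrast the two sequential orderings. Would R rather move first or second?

If R leads: Player 2's best replies are T→Z, M→Y, B→Y; R's induced payoffs 4, 5, 2; outcome (M, Y), payoffs (5, 4).
If Player 2 leads: R's best replies are W→B, X→T, Y→M, Z→B; Player 2's induced payoffs 7, 5, 4, 6; outcome (B, W), payoffs (9, 7).
R gets 5 moving first and 9 moving second, so R prefers to move second.

second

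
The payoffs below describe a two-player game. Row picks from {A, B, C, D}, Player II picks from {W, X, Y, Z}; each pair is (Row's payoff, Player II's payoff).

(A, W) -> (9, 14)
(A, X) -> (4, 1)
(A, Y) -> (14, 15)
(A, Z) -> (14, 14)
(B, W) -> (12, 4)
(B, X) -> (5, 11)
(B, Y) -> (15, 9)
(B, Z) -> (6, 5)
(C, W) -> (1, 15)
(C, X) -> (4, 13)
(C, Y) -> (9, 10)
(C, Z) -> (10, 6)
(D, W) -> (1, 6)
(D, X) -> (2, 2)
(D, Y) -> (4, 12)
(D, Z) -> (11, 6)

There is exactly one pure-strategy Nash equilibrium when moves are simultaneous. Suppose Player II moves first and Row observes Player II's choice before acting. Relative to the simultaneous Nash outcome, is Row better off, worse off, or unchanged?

Backward induction with Player II moving first.
- W: Row compares 9, 12, 1, 1 and picks B; Player II would get 4.
- X: Row compares 4, 5, 4, 2 and picks B; Player II would get 11.
- Y: Row compares 14, 15, 9, 4 and picks B; Player II would get 9.
- Z: Row compares 14, 6, 10, 11 and picks A; Player II would get 14.
Among 4, 11, 9, 14, the best is 14 at Z. Subgame-perfect outcome: (A, Z) with payoffs (14, 14).
Under simultaneous play:
Row's best replies: W→B; X→B; Y→B; Z→A.
Player II's best replies: A→Y; B→X; C→W; D→Y.
The unique mutual best reply is (B, X), giving (5, 11).
Row earns 14 sequentially versus 5 at the Nash outcome: better off.

better off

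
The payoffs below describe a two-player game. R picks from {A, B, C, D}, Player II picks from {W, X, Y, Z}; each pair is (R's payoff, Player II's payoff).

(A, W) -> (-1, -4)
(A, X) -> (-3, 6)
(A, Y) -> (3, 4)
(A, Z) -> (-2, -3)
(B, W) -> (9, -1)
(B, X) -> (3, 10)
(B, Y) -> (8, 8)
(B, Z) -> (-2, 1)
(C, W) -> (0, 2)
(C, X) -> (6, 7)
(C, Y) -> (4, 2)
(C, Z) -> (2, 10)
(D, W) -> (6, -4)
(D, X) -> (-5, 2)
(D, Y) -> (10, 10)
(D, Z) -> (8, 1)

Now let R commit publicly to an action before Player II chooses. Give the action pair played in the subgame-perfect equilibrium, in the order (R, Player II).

Work backward from Player II's decision.
- A: Player II compares -4, 6, 4, -3 and picks X; R would get -3.
- B: Player II compares -1, 10, 8, 1 and picks X; R would get 3.
- C: Player II compares 2, 7, 2, 10 and picks Z; R would get 2.
- D: Player II compares -4, 2, 10, 1 and picks Y; R would get 10.
R's induced payoffs are -3, 3, 2, 10, so R commits to D. Subgame-perfect outcome: (D, Y) with payoffs (10, 10).

(D, Y)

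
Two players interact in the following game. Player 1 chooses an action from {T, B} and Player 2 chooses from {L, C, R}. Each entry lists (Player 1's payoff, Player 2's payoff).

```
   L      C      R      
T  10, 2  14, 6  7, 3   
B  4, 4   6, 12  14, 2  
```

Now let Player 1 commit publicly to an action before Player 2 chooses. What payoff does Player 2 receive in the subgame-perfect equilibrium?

6

Player 2 best-responds to each possible Player 1 move:
- T → Player 2 plays C (best of 2, 6, 3); Player 1 gets 14.
- B → Player 2 plays C (best of 4, 12, 2); Player 1 gets 6.
Player 1's induced payoffs are 14, 6, so Player 1 commits to T. Subgame-perfect outcome: (T, C) with payoffs (14, 6).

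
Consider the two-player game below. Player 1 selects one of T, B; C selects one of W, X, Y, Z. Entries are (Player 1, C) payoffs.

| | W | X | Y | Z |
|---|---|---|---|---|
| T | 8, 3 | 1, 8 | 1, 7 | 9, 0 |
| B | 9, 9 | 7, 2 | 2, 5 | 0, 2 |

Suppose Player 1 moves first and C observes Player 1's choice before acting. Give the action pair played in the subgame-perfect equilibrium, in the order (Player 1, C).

Work backward from C's decision.
- T → C plays X (best of 3, 8, 7, 0); Player 1 gets 1.
- B → C plays W (best of 9, 2, 5, 2); Player 1 gets 9.
Among 1, 9, the best is 9 at B. Subgame-perfect outcome: (B, W) with payoffs (9, 9).

(B, W)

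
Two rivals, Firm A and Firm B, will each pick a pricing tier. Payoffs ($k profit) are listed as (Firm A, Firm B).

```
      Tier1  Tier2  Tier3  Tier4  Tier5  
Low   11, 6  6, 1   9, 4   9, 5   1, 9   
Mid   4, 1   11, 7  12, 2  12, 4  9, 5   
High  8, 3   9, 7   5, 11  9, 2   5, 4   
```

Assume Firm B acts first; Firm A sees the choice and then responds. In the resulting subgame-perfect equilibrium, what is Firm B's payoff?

7

Firm A best-responds to each possible Firm B move:
- Tier1 → Firm A plays Low (best of 11, 4, 8); Firm B gets 6.
- Tier2 → Firm A plays Mid (best of 6, 11, 9); Firm B gets 7.
- Tier3 → Firm A plays Mid (best of 9, 12, 5); Firm B gets 2.
- Tier4 → Firm A plays Mid (best of 9, 12, 9); Firm B gets 4.
- Tier5 → Firm A plays Mid (best of 1, 9, 5); Firm B gets 5.
Maximizing over 6, 7, 2, 4, 5, Firm B chooses Tier2. Subgame-perfect outcome: (Mid, Tier2) with payoffs (11, 7).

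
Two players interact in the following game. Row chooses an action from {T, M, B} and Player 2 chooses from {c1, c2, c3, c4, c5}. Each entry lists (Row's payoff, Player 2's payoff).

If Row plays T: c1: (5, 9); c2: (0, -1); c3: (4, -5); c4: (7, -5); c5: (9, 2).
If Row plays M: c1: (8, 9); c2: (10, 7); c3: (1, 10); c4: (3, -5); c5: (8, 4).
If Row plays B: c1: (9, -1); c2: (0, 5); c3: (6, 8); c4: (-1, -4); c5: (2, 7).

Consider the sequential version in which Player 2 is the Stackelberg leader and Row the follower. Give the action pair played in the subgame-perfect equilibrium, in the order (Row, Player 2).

Solve by backward induction (Player 2 leads).
- c1: BR = B, leader payoff -1.
- c2: BR = M, leader payoff 7.
- c3: BR = B, leader payoff 8.
- c4: BR = T, leader payoff -5.
- c5: BR = T, leader payoff 2.
Among -1, 7, 8, -5, 2, the best is 8 at c3. Subgame-perfect outcome: (B, c3) with payoffs (6, 8).

(B, c3)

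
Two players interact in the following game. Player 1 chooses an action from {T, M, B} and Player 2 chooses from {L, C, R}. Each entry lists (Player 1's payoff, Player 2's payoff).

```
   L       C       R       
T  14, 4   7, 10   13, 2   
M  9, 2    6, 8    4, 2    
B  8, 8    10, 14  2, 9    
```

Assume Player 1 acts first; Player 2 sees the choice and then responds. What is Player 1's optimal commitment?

B

Solve by backward induction (Player 1 leads).
- T: BR = C, leader payoff 7.
- M: BR = C, leader payoff 6.
- B: BR = C, leader payoff 10.
Player 1's induced payoffs are 7, 6, 10, so Player 1 commits to B. Subgame-perfect outcome: (B, C) with payoffs (10, 14).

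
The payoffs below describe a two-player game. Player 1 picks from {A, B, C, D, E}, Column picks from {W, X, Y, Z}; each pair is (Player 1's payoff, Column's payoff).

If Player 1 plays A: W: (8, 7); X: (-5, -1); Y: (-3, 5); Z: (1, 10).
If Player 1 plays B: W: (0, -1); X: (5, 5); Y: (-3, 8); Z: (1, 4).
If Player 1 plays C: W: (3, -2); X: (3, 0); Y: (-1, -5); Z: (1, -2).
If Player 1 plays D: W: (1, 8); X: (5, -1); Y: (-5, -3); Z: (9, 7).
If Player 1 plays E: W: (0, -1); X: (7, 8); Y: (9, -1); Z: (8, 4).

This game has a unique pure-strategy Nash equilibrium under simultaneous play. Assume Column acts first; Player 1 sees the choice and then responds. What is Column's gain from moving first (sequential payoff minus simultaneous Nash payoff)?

0

Solve by backward induction (Column leads).
- W: BR = A, leader payoff 7.
- X: BR = E, leader payoff 8.
- Y: BR = E, leader payoff -1.
- Z: BR = D, leader payoff 7.
Among 7, 8, -1, 7, the best is 8 at X. Subgame-perfect outcome: (E, X) with payoffs (7, 8).
For the simultaneous game, intersect best replies.
Player 1's best replies: W→A; X→E; Y→E; Z→D.
Column's best replies: A→Z; B→Y; C→X; D→W; E→X.
The unique mutual best reply is (E, X), giving (7, 8).
Column's commitment gain: 8 − 8 = 0.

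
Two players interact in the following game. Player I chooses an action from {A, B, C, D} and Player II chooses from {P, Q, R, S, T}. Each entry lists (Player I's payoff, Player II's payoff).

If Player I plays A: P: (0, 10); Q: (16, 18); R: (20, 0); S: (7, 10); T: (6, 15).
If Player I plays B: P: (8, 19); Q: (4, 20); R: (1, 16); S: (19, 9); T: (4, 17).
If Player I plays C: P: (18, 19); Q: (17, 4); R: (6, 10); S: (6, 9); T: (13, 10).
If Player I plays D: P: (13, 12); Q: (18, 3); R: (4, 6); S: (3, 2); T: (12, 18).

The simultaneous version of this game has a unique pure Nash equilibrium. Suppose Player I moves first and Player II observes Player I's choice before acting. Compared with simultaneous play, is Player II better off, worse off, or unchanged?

Work backward from Player II's decision.
- A: Player II compares 10, 18, 0, 10, 15 and picks Q; Player I would get 16.
- B: Player II compares 19, 20, 16, 9, 17 and picks Q; Player I would get 4.
- C: Player II compares 19, 4, 10, 9, 10 and picks P; Player I would get 18.
- D: Player II compares 12, 3, 6, 2, 18 and picks T; Player I would get 12.
Among 16, 4, 18, 12, the best is 18 at C. Subgame-perfect outcome: (C, P) with payoffs (18, 19).
Under simultaneous play:
Player I's best replies: P→C; Q→D; R→A; S→B; T→C.
Player II's best replies: A→Q; B→Q; C→P; D→T.
Only (C, P) has each player best-responding; Nash payoffs (18, 19).
Player II earns 19 sequentially versus 19 at the Nash outcome: unchanged.

unchanged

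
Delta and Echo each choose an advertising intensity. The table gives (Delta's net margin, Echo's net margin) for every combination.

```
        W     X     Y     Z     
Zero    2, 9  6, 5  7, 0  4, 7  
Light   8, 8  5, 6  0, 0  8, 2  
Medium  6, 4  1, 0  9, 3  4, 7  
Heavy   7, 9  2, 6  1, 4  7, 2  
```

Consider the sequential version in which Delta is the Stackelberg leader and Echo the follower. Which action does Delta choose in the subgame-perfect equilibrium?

Work backward from Echo's decision.
- Zero: Echo compares 9, 5, 0, 7 and picks W; Delta would get 2.
- Light: Echo compares 8, 6, 0, 2 and picks W; Delta would get 8.
- Medium: Echo compares 4, 0, 3, 7 and picks Z; Delta would get 4.
- Heavy: Echo compares 9, 6, 4, 2 and picks W; Delta would get 7.
Maximizing over 2, 8, 4, 7, Delta chooses Light. Subgame-perfect outcome: (Light, W) with payoffs (8, 8).

Light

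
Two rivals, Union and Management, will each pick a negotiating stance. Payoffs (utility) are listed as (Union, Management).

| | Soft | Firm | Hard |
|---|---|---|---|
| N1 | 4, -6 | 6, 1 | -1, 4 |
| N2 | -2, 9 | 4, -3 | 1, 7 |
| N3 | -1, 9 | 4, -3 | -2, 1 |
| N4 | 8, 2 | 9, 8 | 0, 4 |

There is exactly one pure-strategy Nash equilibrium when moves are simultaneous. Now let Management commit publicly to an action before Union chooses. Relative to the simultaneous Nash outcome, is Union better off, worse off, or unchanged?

Solve by backward induction (Management leads).
- Soft: BR = N4, leader payoff 2.
- Firm: BR = N4, leader payoff 8.
- Hard: BR = N2, leader payoff 7.
Management's induced payoffs are 2, 8, 7, so Management commits to Firm. Subgame-perfect outcome: (N4, Firm) with payoffs (9, 8).
For the simultaneous game, intersect best replies.
Union's best replies: Soft→N4; Firm→N4; Hard→N2.
Management's best replies: N1→Hard; N2→Soft; N3→Soft; N4→Firm.
Only (N4, Firm) has each player best-responding; Nash payoffs (9, 8).
Union earns 9 sequentially versus 9 at the Nash outcome: unchanged.

unchanged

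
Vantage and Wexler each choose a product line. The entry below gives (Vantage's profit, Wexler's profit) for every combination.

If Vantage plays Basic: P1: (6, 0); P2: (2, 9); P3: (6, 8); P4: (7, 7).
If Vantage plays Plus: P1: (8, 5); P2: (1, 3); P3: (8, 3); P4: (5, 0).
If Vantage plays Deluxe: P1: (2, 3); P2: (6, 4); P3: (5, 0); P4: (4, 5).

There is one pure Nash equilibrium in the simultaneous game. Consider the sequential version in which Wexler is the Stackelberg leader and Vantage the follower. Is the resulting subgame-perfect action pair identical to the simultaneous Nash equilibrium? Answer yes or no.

no

Work backward from Vantage's decision.
- P1 → Vantage plays Plus (best of 6, 8, 2); Wexler gets 5.
- P2 → Vantage plays Deluxe (best of 2, 1, 6); Wexler gets 4.
- P3 → Vantage plays Plus (best of 6, 8, 5); Wexler gets 3.
- P4 → Vantage plays Basic (best of 7, 5, 4); Wexler gets 7.
Among 5, 4, 3, 7, the best is 7 at P4. Subgame-perfect outcome: (Basic, P4) with payoffs (7, 7).
Now find the simultaneous Nash equilibrium.
Vantage's best replies: P1→Plus; P2→Deluxe; P3→Plus; P4→Basic.
Wexler's best replies: Basic→P2; Plus→P1; Deluxe→P4.
Only (Plus, P1) has each player best-responding; Nash payoffs (8, 5).
Sequential outcome (Basic, P4) differs from the Nash profile (Plus, P1).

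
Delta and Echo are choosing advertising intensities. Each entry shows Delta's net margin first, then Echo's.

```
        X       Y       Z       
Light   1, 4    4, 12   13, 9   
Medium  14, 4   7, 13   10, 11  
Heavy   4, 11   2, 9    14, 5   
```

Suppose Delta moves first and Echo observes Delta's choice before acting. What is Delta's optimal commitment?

Echo best-responds to each possible Delta move:
- Light: BR = Y, leader payoff 4.
- Medium: BR = Y, leader payoff 7.
- Heavy: BR = X, leader payoff 4.
Among 4, 7, 4, the best is 7 at Medium. Subgame-perfect outcome: (Medium, Y) with payoffs (7, 13).

Medium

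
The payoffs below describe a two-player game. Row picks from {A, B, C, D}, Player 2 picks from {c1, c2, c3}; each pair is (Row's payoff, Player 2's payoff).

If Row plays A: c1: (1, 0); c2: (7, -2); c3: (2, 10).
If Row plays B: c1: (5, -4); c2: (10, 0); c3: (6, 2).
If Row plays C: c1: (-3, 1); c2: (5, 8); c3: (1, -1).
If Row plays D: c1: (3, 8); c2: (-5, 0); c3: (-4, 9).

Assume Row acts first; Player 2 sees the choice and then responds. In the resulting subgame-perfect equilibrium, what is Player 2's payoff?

2

Player 2 best-responds to each possible Row move:
- A → Player 2 plays c3 (best of 0, -2, 10); Row gets 2.
- B → Player 2 plays c3 (best of -4, 0, 2); Row gets 6.
- C → Player 2 plays c2 (best of 1, 8, -1); Row gets 5.
- D → Player 2 plays c3 (best of 8, 0, 9); Row gets -4.
Row's induced payoffs are 2, 6, 5, -4, so Row commits to B. Subgame-perfect outcome: (B, c3) with payoffs (6, 2).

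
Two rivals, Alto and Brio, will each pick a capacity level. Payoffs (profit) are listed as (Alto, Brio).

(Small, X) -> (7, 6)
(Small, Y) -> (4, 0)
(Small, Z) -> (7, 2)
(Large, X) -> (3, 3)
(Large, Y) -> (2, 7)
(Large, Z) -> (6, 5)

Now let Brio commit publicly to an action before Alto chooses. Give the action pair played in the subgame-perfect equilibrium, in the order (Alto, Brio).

Backward induction with Brio moving first.
- X → Alto plays Small (best of 7, 3); Brio gets 6.
- Y → Alto plays Small (best of 4, 2); Brio gets 0.
- Z → Alto plays Small (best of 7, 6); Brio gets 2.
Among 6, 0, 2, the best is 6 at X. Subgame-perfect outcome: (Small, X) with payoffs (7, 6).

(Small, X)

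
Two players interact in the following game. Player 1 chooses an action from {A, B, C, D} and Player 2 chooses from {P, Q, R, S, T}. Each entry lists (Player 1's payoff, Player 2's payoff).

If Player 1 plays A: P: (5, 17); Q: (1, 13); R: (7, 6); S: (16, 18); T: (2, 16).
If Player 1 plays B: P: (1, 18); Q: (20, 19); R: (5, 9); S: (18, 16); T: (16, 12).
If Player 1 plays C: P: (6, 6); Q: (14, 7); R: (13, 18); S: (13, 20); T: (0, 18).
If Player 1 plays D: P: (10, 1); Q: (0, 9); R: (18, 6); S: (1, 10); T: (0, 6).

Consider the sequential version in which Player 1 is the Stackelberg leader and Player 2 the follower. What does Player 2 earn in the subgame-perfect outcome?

Solve by backward induction (Player 1 leads).
- A: BR = S, leader payoff 16.
- B: BR = Q, leader payoff 20.
- C: BR = S, leader payoff 13.
- D: BR = S, leader payoff 1.
Player 1's induced payoffs are 16, 20, 13, 1, so Player 1 commits to B. Subgame-perfect outcome: (B, Q) with payoffs (20, 19).

19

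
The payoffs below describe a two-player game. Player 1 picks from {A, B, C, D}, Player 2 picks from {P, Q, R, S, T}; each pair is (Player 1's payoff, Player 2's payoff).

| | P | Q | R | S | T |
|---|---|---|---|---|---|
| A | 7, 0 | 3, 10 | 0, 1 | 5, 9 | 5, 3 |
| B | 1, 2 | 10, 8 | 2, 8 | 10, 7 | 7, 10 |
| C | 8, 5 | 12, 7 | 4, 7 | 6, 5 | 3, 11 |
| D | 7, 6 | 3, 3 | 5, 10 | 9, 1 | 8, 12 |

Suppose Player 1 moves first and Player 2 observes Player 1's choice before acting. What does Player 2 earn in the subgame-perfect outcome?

12

Solve by backward induction (Player 1 leads).
- A → Player 2 plays Q (best of 0, 10, 1, 9, 3); Player 1 gets 3.
- B → Player 2 plays T (best of 2, 8, 8, 7, 10); Player 1 gets 7.
- C → Player 2 plays T (best of 5, 7, 7, 5, 11); Player 1 gets 3.
- D → Player 2 plays T (best of 6, 3, 10, 1, 12); Player 1 gets 8.
Maximizing over 3, 7, 3, 8, Player 1 chooses D. Subgame-perfect outcome: (D, T) with payoffs (8, 12).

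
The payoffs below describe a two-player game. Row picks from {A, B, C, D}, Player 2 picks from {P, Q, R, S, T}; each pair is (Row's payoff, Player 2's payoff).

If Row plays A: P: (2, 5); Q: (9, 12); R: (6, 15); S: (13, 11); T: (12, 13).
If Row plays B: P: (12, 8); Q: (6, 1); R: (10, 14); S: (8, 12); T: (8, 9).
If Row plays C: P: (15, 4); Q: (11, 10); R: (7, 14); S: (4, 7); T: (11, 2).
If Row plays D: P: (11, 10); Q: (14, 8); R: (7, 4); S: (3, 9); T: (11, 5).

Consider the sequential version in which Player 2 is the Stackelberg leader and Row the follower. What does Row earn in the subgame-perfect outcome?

10

Solve by backward induction (Player 2 leads).
- P: Row compares 2, 12, 15, 11 and picks C; Player 2 would get 4.
- Q: Row compares 9, 6, 11, 14 and picks D; Player 2 would get 8.
- R: Row compares 6, 10, 7, 7 and picks B; Player 2 would get 14.
- S: Row compares 13, 8, 4, 3 and picks A; Player 2 would get 11.
- T: Row compares 12, 8, 11, 11 and picks A; Player 2 would get 13.
Maximizing over 4, 8, 14, 11, 13, Player 2 chooses R. Subgame-perfect outcome: (B, R) with payoffs (10, 14).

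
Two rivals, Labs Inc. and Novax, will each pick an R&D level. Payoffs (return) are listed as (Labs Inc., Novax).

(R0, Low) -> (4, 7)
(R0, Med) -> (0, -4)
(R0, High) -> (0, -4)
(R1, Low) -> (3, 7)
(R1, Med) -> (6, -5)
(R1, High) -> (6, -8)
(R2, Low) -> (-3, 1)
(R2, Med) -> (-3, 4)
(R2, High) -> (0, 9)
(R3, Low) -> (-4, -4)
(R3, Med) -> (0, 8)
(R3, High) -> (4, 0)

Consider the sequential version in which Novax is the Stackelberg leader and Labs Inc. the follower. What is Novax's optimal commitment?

Solve by backward induction (Novax leads).
- Low: Labs Inc. compares 4, 3, -3, -4 and picks R0; Novax would get 7.
- Med: Labs Inc. compares 0, 6, -3, 0 and picks R1; Novax would get -5.
- High: Labs Inc. compares 0, 6, 0, 4 and picks R1; Novax would get -8.
Among 7, -5, -8, the best is 7 at Low. Subgame-perfect outcome: (R0, Low) with payoffs (4, 7).

Low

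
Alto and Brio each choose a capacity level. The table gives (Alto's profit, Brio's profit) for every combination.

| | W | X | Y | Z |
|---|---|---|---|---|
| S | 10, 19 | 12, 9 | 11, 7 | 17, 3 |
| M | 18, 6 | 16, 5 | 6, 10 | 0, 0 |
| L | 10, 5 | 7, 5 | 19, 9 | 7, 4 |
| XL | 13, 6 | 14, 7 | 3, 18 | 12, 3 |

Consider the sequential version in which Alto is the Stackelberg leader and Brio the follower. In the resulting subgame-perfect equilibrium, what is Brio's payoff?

Backward induction with Alto moving first.
- S: Brio compares 19, 9, 7, 3 and picks W; Alto would get 10.
- M: Brio compares 6, 5, 10, 0 and picks Y; Alto would get 6.
- L: Brio compares 5, 5, 9, 4 and picks Y; Alto would get 19.
- XL: Brio compares 6, 7, 18, 3 and picks Y; Alto would get 3.
Alto's induced payoffs are 10, 6, 19, 3, so Alto commits to L. Subgame-perfect outcome: (L, Y) with payoffs (19, 9).

9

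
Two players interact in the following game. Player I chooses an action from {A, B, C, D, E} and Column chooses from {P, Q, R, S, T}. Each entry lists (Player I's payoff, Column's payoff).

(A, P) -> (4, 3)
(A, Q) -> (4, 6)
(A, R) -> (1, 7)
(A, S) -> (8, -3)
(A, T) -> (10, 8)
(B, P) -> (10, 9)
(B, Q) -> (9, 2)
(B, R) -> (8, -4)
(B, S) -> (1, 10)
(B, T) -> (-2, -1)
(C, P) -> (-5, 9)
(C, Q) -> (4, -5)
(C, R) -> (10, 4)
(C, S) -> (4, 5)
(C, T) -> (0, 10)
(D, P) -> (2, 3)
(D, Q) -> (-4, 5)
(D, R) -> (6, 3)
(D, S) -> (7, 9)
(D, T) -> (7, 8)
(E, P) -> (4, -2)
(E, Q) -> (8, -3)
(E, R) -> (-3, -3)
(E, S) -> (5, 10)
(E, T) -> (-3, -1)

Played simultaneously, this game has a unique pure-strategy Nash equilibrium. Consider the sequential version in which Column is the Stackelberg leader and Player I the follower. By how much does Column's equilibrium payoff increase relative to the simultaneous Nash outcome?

Solve by backward induction (Column leads).
- P → Player I plays B (best of 4, 10, -5, 2, 4); Column gets 9.
- Q → Player I plays B (best of 4, 9, 4, -4, 8); Column gets 2.
- R → Player I plays C (best of 1, 8, 10, 6, -3); Column gets 4.
- S → Player I plays A (best of 8, 1, 4, 7, 5); Column gets -3.
- T → Player I plays A (best of 10, -2, 0, 7, -3); Column gets 8.
Among 9, 2, 4, -3, 8, the best is 9 at P. Subgame-perfect outcome: (B, P) with payoffs (10, 9).
Under simultaneous play:
Player I's best replies: P→B; Q→B; R→C; S→A; T→A.
Column's best replies: A→T; B→S; C→T; D→S; E→S.
The unique mutual best reply is (A, T), giving (10, 8).
Column's commitment gain: 9 − 8 = 1.

1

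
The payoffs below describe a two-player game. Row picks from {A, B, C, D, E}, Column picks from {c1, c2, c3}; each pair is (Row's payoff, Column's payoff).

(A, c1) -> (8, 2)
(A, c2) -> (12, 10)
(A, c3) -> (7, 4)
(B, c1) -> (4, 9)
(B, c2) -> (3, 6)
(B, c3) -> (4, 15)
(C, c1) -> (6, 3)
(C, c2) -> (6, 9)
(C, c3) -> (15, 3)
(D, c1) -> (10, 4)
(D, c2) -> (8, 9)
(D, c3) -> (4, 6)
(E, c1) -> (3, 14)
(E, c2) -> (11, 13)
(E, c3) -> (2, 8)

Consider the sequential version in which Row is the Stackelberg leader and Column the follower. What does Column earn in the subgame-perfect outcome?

Backward induction with Row moving first.
- A: Column compares 2, 10, 4 and picks c2; Row would get 12.
- B: Column compares 9, 6, 15 and picks c3; Row would get 4.
- C: Column compares 3, 9, 3 and picks c2; Row would get 6.
- D: Column compares 4, 9, 6 and picks c2; Row would get 8.
- E: Column compares 14, 13, 8 and picks c1; Row would get 3.
Among 12, 4, 6, 8, 3, the best is 12 at A. Subgame-perfect outcome: (A, c2) with payoffs (12, 10).

10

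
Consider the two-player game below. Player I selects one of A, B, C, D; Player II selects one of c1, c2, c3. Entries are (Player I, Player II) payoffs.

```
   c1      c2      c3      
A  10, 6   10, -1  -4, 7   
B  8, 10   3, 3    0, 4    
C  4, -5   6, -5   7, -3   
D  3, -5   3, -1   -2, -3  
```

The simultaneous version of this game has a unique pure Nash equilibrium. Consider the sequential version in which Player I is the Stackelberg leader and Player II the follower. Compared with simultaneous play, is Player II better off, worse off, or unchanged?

better off

Backward induction with Player I moving first.
- A: Player II compares 6, -1, 7 and picks c3; Player I would get -4.
- B: Player II compares 10, 3, 4 and picks c1; Player I would get 8.
- C: Player II compares -5, -5, -3 and picks c3; Player I would get 7.
- D: Player II compares -5, -1, -3 and picks c2; Player I would get 3.
Maximizing over -4, 8, 7, 3, Player I chooses B. Subgame-perfect outcome: (B, c1) with payoffs (8, 10).
Under simultaneous play:
Player I's best replies: c1→A; c2→A; c3→C.
Player II's best replies: A→c3; B→c1; C→c3; D→c2.
Only (C, c3) has each player best-responding; Nash payoffs (7, -3).
Player II earns 10 sequentially versus -3 at the Nash outcome: better off.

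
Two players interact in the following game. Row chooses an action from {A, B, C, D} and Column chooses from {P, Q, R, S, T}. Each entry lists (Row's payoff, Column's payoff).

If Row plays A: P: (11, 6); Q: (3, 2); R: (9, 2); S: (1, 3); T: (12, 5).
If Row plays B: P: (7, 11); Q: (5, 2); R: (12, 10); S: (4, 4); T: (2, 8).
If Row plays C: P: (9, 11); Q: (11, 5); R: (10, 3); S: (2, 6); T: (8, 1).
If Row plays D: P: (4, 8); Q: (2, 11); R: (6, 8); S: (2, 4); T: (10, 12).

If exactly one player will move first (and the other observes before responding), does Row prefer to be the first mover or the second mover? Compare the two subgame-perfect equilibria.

second

If Row leads: Column's best replies are A→P, B→P, C→P, D→T; Row's induced payoffs 11, 7, 9, 10; outcome (A, P), payoffs (11, 6).
If Column leads: Row's best replies are P→A, Q→C, R→B, S→B, T→A; Column's induced payoffs 6, 5, 10, 4, 5; outcome (B, R), payoffs (12, 10).
Row gets 11 moving first and 12 moving second, so Row prefers to move second.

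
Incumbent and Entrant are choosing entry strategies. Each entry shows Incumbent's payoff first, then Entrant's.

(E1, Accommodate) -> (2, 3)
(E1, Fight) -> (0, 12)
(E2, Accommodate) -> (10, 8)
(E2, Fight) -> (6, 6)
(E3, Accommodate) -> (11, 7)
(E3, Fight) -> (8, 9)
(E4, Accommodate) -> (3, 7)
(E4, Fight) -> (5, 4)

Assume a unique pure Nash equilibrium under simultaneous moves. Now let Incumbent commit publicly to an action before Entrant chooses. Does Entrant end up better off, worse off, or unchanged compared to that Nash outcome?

Backward induction with Incumbent moving first.
- E1: BR = Fight, leader payoff 0.
- E2: BR = Accommodate, leader payoff 10.
- E3: BR = Fight, leader payoff 8.
- E4: BR = Accommodate, leader payoff 3.
Incumbent's induced payoffs are 0, 10, 8, 3, so Incumbent commits to E2. Subgame-perfect outcome: (E2, Accommodate) with payoffs (10, 8).
Now find the simultaneous Nash equilibrium.
Incumbent's best replies: Accommodate→E3; Fight→E3.
Entrant's best replies: E1→Fight; E2→Accommodate; E3→Fight; E4→Accommodate.
The unique mutual best reply is (E3, Fight), giving (8, 9).
Entrant earns 8 sequentially versus 9 at the Nash outcome: worse off.

worse off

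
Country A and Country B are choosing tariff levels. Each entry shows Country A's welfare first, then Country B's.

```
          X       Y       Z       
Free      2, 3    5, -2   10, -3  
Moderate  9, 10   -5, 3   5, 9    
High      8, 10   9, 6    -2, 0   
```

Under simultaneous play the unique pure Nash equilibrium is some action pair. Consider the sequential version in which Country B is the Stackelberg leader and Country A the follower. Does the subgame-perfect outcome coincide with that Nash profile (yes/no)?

yes

Solve by backward induction (Country B leads).
- X: BR = Moderate, leader payoff 10.
- Y: BR = High, leader payoff 6.
- Z: BR = Free, leader payoff -3.
Among 10, 6, -3, the best is 10 at X. Subgame-perfect outcome: (Moderate, X) with payoffs (9, 10).
For the simultaneous game, intersect best replies.
Country A's best replies: X→Moderate; Y→High; Z→Free.
Country B's best replies: Free→X; Moderate→X; High→X.
Only (Moderate, X) has each player best-responding; Nash payoffs (9, 10).
Sequential outcome (Moderate, X) coincides with the Nash profile (Moderate, X).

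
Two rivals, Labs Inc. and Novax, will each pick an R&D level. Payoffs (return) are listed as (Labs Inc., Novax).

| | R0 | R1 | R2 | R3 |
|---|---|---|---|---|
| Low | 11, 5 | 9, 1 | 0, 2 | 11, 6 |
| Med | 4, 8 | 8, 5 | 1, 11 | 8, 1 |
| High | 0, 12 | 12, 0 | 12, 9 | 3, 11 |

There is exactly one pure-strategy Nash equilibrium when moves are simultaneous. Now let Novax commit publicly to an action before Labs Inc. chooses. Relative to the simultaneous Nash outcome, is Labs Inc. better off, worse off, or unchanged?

better off

Solve by backward induction (Novax leads).
- R0: BR = Low, leader payoff 5.
- R1: BR = High, leader payoff 0.
- R2: BR = High, leader payoff 9.
- R3: BR = Low, leader payoff 6.
Among 5, 0, 9, 6, the best is 9 at R2. Subgame-perfect outcome: (High, R2) with payoffs (12, 9).
Under simultaneous play:
Labs Inc.'s best replies: R0→Low; R1→High; R2→High; R3→Low.
Novax's best replies: Low→R3; Med→R2; High→R0.
Only (Low, R3) has each player best-responding; Nash payoffs (11, 6).
Labs Inc. earns 12 sequentially versus 11 at the Nash outcome: better off.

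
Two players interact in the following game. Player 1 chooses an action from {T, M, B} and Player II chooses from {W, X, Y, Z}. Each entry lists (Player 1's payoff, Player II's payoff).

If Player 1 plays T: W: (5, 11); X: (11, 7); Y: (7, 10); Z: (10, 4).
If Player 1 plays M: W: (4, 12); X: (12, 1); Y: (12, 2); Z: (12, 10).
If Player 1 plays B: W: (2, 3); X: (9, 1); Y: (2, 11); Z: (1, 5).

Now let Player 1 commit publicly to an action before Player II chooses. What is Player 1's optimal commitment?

Work backward from Player II's decision.
- T: Player II compares 11, 7, 10, 4 and picks W; Player 1 would get 5.
- M: Player II compares 12, 1, 2, 10 and picks W; Player 1 would get 4.
- B: Player II compares 3, 1, 11, 5 and picks Y; Player 1 would get 2.
Player 1's induced payoffs are 5, 4, 2, so Player 1 commits to T. Subgame-perfect outcome: (T, W) with payoffs (5, 11).

T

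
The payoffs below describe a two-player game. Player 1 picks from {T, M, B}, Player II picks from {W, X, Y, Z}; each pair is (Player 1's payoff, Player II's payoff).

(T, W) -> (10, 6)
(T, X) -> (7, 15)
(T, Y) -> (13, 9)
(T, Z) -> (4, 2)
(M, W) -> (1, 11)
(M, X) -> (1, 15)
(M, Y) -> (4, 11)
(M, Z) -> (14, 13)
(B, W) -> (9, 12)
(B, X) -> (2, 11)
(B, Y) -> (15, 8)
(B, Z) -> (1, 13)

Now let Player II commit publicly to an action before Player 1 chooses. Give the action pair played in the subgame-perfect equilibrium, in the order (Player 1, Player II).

(T, X)

Player 1 best-responds to each possible Player II move:
- W: BR = T, leader payoff 6.
- X: BR = T, leader payoff 15.
- Y: BR = B, leader payoff 8.
- Z: BR = M, leader payoff 13.
Player II's induced payoffs are 6, 15, 8, 13, so Player II commits to X. Subgame-perfect outcome: (T, X) with payoffs (7, 15).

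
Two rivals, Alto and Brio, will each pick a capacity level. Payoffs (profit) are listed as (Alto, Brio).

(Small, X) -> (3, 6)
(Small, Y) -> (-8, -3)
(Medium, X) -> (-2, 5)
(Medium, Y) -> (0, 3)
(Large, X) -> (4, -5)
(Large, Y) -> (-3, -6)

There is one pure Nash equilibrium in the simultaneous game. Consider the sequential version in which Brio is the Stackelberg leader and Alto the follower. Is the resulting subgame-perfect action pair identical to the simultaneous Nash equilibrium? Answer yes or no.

Alto best-responds to each possible Brio move:
- X: BR = Large, leader payoff -5.
- Y: BR = Medium, leader payoff 3.
Brio's induced payoffs are -5, 3, so Brio commits to Y. Subgame-perfect outcome: (Medium, Y) with payoffs (0, 3).
Under simultaneous play:
Alto's best replies: X→Large; Y→Medium.
Brio's best replies: Small→X; Medium→X; Large→X.
The unique mutual best reply is (Large, X), giving (4, -5).
Sequential outcome (Medium, Y) differs from the Nash profile (Large, X).

no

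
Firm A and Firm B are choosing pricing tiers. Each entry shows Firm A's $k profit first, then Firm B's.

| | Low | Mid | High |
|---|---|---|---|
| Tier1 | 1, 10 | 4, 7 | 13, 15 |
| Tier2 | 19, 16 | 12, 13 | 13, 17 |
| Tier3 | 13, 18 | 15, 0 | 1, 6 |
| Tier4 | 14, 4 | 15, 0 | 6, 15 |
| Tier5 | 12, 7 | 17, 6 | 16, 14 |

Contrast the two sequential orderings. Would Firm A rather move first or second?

second

If Firm A leads: Firm B's best replies are Tier1→High, Tier2→High, Tier3→Low, Tier4→High, Tier5→High; Firm A's induced payoffs 13, 13, 13, 6, 16; outcome (Tier5, High), payoffs (16, 14).
If Firm B leads: Firm A's best replies are Low→Tier2, Mid→Tier5, High→Tier5; Firm B's induced payoffs 16, 6, 14; outcome (Tier2, Low), payoffs (19, 16).
Firm A gets 16 moving first and 19 moving second, so Firm A prefers to move second.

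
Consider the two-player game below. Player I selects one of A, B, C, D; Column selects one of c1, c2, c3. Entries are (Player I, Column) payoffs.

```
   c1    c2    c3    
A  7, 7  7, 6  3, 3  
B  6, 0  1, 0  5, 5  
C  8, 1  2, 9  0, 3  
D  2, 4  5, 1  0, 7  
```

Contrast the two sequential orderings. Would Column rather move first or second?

second

If Player I leads: Column's best replies are A→c1, B→c3, C→c2, D→c3; Player I's induced payoffs 7, 5, 2, 0; outcome (A, c1), payoffs (7, 7).
If Column leads: Player I's best replies are c1→C, c2→A, c3→B; Column's induced payoffs 1, 6, 5; outcome (A, c2), payoffs (7, 6).
Column gets 6 moving first and 7 moving second, so Column prefers to move second.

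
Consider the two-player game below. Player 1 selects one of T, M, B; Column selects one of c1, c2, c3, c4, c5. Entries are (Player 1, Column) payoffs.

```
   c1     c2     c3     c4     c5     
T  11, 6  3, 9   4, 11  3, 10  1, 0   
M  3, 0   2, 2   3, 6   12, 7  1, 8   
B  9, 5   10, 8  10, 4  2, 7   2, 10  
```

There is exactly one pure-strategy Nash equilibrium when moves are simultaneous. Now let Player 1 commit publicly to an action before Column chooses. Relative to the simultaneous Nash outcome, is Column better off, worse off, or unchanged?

Column best-responds to each possible Player 1 move:
- T: BR = c3, leader payoff 4.
- M: BR = c5, leader payoff 1.
- B: BR = c5, leader payoff 2.
Player 1's induced payoffs are 4, 1, 2, so Player 1 commits to T. Subgame-perfect outcome: (T, c3) with payoffs (4, 11).
Now find the simultaneous Nash equilibrium.
Player 1's best replies: c1→T; c2→B; c3→B; c4→M; c5→B.
Column's best replies: T→c3; M→c5; B→c5.
The unique mutual best reply is (B, c5), giving (2, 10).
Column earns 11 sequentially versus 10 at the Nash outcome: better off.

better off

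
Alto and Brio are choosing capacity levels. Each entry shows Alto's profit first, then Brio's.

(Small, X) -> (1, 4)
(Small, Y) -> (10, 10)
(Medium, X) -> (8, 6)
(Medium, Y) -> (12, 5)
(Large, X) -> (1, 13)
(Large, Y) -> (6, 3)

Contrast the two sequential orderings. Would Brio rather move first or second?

If Alto leads: Brio's best replies are Small→Y, Medium→X, Large→X; Alto's induced payoffs 10, 8, 1; outcome (Small, Y), payoffs (10, 10).
If Brio leads: Alto's best replies are X→Medium, Y→Medium; Brio's induced payoffs 6, 5; outcome (Medium, X), payoffs (8, 6).
Brio gets 6 moving first and 10 moving second, so Brio prefers to move second.

second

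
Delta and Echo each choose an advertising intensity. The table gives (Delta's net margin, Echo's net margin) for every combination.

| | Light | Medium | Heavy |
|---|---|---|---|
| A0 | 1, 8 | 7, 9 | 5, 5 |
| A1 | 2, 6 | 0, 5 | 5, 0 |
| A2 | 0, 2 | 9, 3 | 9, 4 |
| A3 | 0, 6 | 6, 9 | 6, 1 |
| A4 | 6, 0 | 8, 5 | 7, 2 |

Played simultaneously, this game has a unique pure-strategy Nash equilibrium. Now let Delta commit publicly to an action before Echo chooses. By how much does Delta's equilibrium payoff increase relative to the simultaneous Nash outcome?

Backward induction with Delta moving first.
- A0 → Echo plays Medium (best of 8, 9, 5); Delta gets 7.
- A1 → Echo plays Light (best of 6, 5, 0); Delta gets 2.
- A2 → Echo plays Heavy (best of 2, 3, 4); Delta gets 9.
- A3 → Echo plays Medium (best of 6, 9, 1); Delta gets 6.
- A4 → Echo plays Medium (best of 0, 5, 2); Delta gets 8.
Among 7, 2, 9, 6, 8, the best is 9 at A2. Subgame-perfect outcome: (A2, Heavy) with payoffs (9, 4).
Now find the simultaneous Nash equilibrium.
Delta's best replies: Light→A4; Medium→A2; Heavy→A2.
Echo's best replies: A0→Medium; A1→Light; A2→Heavy; A3→Medium; A4→Medium.
The unique mutual best reply is (A2, Heavy), giving (9, 4).
Delta's commitment gain: 9 − 9 = 0.

0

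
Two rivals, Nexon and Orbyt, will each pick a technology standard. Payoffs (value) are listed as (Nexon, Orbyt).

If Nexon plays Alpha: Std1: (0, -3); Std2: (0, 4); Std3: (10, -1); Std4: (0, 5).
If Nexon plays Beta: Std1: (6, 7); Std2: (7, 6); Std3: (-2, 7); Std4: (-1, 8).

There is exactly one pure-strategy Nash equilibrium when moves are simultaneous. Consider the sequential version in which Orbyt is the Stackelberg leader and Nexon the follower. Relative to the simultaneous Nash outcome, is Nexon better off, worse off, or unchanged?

Backward induction with Orbyt moving first.
- Std1: Nexon compares 0, 6 and picks Beta; Orbyt would get 7.
- Std2: Nexon compares 0, 7 and picks Beta; Orbyt would get 6.
- Std3: Nexon compares 10, -2 and picks Alpha; Orbyt would get -1.
- Std4: Nexon compares 0, -1 and picks Alpha; Orbyt would get 5.
Orbyt's induced payoffs are 7, 6, -1, 5, so Orbyt commits to Std1. Subgame-perfect outcome: (Beta, Std1) with payoffs (6, 7).
Now find the simultaneous Nash equilibrium.
Nexon's best replies: Std1→Beta; Std2→Beta; Std3→Alpha; Std4→Alpha.
Orbyt's best replies: Alpha→Std4; Beta→Std4.
The unique mutual best reply is (Alpha, Std4), giving (0, 5).
Nexon earns 6 sequentially versus 0 at the Nash outcome: better off.

better off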